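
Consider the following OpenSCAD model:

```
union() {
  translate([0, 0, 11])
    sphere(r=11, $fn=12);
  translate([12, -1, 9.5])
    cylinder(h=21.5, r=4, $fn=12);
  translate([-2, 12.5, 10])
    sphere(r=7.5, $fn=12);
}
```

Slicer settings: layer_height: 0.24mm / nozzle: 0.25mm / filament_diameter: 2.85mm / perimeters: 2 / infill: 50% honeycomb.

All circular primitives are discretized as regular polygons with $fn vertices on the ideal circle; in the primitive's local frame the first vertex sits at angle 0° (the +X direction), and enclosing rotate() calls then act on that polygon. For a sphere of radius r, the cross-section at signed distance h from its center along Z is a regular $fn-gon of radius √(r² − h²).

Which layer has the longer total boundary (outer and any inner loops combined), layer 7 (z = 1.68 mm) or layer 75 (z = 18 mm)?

Layer 7 (z = 1.68): the sphere: section is a regular 12-gon, circumradius = √(r²−h²) = √(11²−9.32²) = 5.843 (perimeter = 2·12·5.843·sin(180°/12) = 36.29 mm); the cylinder at (12, -1) does not reach this height (z outside [9.5, 31]); the sphere at (-2, 12.5) is absent (|z−center|=8.320 > r=7.5); Taking the union: only the r=11 sphere is present, so the union is just that shape — boundary = 36.29 mm. So its perimeter = 36.29 mm. Layer 75 (z = 18): the r=11 sphere contributes a regular 12-gon of circumradius √(11²−7²) = 8.485 (perimeter = 2·12·8.485·sin(180°/12) = 52.71 mm); the cylinder at (12, -1): section is a regular 12-gon, circumradius r=4 (perimeter = 2·12·4.000·sin(180°/12) = 24.85 mm); the sphere at (-2, 12.5) does not reach this height (|z−center|=8.000 > r=7.5); Taking the union: the regions partially overlap (shared area 0.31 mm²), so the edge portions inside another operand are dropped and the merged outline is re-measured after clipping — boundary = 73.80 mm. So its perimeter = 73.80 mm. Layer 75 is larger (73.80 vs 36.29 mm).

layer 75 (z = 18 mm)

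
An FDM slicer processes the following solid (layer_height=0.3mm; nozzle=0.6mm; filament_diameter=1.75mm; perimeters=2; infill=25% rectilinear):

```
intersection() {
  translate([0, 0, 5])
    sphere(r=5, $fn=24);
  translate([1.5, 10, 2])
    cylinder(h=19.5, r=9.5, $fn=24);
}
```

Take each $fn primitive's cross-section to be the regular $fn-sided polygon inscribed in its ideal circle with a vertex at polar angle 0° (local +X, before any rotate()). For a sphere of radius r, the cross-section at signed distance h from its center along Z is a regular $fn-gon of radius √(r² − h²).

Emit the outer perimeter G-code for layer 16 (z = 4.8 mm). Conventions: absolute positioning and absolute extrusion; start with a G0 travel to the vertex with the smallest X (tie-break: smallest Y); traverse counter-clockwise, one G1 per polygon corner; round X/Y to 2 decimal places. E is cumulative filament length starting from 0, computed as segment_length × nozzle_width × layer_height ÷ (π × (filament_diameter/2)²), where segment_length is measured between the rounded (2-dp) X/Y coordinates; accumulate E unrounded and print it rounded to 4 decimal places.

At z = 4.8 mm: the r=5 sphere slices to a regular 24-gon of circumradius 4.996 (√(r²−h²) with h=0.2 from center); the r=9.5 cylinder at (1.5, 10) contributes a regular 24-gon of circumradius 9.5; After intersecting: the r=9.5 cylinder at (1.5, 10) partially overlaps the r=5 sphere; clipping to the common part keeps 28.15 mm² — 1 connected region. The outline is a single polygon with 15 vertices. Extrusion per mm of travel: 0.6 × 0.3 / (π × 0.875²) = 0.074835. Accumulating E over each segment gives final E = 1.6062.

G0 X-4.28 Y2.56 Z4.80
G1 X-3.25 Y1.77 E0.0971
G1 X-0.96 Y0.82 E0.2827
G1 X1.50 Y0.50 E0.4683
G1 X3.96 Y0.82 E0.6540
G1 X4.84 Y1.19 E0.7254
G1 X4.83 Y1.29 E0.7329
G1 X4.33 Y2.50 E0.8309
G1 X3.53 Y3.53 E0.9285
G1 X2.50 Y4.33 E1.0261
G1 X1.29 Y4.83 E1.1241
G1 X0.00 Y5.00 E1.2215
G1 X-1.29 Y4.83 E1.3188
G1 X-2.50 Y4.33 E1.4168
G1 X-3.53 Y3.53 E1.5144
G1 X-4.28 Y2.56 E1.6062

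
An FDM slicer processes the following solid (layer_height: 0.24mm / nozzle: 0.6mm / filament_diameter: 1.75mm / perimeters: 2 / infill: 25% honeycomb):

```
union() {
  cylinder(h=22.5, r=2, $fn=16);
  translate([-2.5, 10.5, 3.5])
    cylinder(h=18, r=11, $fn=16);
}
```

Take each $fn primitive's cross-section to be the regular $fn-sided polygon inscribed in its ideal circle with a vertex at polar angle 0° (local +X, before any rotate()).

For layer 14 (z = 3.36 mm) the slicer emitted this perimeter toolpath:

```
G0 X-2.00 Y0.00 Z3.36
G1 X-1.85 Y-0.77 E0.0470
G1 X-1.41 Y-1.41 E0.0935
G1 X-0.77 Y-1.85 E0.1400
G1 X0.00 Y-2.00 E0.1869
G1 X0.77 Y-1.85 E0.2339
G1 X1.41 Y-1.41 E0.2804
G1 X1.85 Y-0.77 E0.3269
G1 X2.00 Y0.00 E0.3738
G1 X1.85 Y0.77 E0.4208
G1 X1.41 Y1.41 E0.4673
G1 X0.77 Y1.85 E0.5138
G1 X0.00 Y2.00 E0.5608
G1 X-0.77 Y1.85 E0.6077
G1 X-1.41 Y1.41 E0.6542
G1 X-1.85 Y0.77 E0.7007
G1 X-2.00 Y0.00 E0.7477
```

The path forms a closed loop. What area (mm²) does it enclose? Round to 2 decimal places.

Apply the shoelace formula to the sequence of (X, Y) vertices; enclosed area = 12.25 mm².

12.25 mm²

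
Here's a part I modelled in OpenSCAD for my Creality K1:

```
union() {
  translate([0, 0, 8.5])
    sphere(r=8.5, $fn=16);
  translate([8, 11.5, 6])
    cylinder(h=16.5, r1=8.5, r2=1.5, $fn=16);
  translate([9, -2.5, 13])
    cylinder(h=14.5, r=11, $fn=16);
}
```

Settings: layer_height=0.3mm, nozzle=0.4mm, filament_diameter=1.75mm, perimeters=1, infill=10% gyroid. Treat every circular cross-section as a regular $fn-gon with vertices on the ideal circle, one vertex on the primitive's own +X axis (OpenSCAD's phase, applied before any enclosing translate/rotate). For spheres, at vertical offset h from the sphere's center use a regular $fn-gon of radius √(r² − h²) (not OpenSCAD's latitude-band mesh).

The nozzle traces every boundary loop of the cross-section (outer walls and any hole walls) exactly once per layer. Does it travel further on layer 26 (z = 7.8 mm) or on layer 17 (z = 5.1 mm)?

layer 26 (z = 7.8 mm)

Layer 26 (z = 7.8): the r=8.5 sphere contributes a regular 16-gon of circumradius √(8.5²−0.7²) = 8.471 (perimeter = 2·16·8.471·sin(180°/16) = 52.88 mm); the cone at (8, 11.5) contributes a regular 16-gon of circumradius 7.736 (interpolated between r1=8.5 and r2=1.5 at t=0.109) (perimeter = 2·16·7.736·sin(180°/16) = 48.30 mm); the cylinder at (9, -2.5) is absent (z outside [13, 27.5]); Combining (union): the regions partially overlap (shared area 10.27 mm²), so the edge portions inside another operand are dropped and the merged outline is re-measured after clipping — boundary = 84.98 mm. So its perimeter = 84.98 mm. Layer 17 (z = 5.1): the sphere: section is a regular 16-gon, circumradius = √(r²−h²) = √(8.5²−3.4²) = 7.790 (perimeter = 2·16·7.790·sin(180°/16) = 48.63 mm); the cone at (8, 11.5) is absent (z outside [6, 22.5]); the cylinder at (9, -2.5) is absent (z outside [13, 27.5]); Combining (union): only the r=8.5 sphere is present, so the union is just that shape — boundary = 48.63 mm. So its perimeter = 48.63 mm. Layer 26 is larger (84.98 vs 48.63 mm).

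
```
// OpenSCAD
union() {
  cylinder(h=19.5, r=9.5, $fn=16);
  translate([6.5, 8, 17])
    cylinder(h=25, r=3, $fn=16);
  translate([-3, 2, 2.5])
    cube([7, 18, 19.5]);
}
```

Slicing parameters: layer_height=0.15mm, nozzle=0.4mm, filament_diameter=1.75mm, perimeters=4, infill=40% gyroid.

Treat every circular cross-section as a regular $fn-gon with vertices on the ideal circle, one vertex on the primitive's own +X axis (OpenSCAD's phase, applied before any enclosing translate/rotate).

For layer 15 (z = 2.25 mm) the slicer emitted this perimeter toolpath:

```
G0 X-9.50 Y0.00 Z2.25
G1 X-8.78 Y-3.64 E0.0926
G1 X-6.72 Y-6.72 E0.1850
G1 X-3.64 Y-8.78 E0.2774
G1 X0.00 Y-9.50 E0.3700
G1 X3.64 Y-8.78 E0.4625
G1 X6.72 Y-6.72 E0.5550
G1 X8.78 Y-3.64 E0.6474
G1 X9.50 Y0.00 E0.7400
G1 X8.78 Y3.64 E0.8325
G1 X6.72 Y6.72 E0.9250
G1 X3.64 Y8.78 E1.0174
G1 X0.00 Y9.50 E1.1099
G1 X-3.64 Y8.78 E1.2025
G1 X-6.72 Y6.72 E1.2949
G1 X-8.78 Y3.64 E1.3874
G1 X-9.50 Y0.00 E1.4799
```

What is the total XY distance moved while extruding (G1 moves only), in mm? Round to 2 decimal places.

59.33 mm

Sum the Euclidean lengths of each G1 segment: total = 59.33 mm.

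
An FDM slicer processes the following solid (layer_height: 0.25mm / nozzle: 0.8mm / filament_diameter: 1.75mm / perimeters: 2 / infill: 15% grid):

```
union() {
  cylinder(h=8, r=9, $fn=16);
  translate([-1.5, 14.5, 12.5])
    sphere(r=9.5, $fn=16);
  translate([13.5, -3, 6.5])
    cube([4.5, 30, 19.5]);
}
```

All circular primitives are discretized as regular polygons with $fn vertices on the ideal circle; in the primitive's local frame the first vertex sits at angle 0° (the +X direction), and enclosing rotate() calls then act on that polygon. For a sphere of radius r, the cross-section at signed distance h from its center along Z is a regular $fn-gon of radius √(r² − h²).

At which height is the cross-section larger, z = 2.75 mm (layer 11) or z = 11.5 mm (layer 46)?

Layer 11 (z = 2.75): the cylinder: section is a regular 16-gon, circumradius r=9 (area = (16/2)·9.000²·sin(360°/16) = 247.98 mm²); the sphere at (-1.5, 14.5) does not reach this height (|z−center|=9.750 > r=9.5); the cube at (13.5, -3) does not reach this height (z outside [6.5, 26]); Combining (union): only the r=9 cylinder is present, so the union is just that shape — area = 247.98 mm². So its area = 247.98 mm². Layer 46 (z = 11.5): the cylinder is not intersected at this z (z outside [0, 8]); the sphere at (-1.5, 14.5): section is a regular 16-gon, circumradius = √(r²−h²) = √(9.5²−1²) = 9.447 (area = (16/2)·9.447²·sin(360°/16) = 273.24 mm²); the cube at (13.5, -3) (footprint 4.5×30) is included at this height (area 135.00 mm²); Merging all regions: the 2 present regions are separate (no shared area or edge), so areas and boundary lengths simply add and each stays a separate island — area = 408.24 mm². So its area = 408.24 mm². Layer 46 is larger (408.24 vs 247.98 mm²).

layer 46 (z = 11.5 mm)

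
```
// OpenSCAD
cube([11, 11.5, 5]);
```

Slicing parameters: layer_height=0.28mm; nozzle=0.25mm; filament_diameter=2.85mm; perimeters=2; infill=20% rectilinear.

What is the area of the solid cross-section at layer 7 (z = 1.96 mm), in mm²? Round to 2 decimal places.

126.50 mm²

At z = 1.96 mm: the 11×11.5 cube contributes its full rectangle (area 126.50 mm²). Overall, the cross-section is a single solid region. Net area = 126.50 mm².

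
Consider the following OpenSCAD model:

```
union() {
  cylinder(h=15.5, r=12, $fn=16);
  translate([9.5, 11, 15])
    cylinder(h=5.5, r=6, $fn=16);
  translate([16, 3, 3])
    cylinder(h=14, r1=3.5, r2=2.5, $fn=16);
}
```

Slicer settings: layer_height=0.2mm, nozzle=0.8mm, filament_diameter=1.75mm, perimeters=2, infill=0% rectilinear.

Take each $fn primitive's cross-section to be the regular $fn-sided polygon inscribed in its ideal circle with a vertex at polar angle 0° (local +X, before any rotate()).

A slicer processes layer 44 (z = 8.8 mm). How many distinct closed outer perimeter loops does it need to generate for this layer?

2

At z = 8.8 mm: the r=12 cylinder contributes a regular 16-gon of circumradius 12; the cylinder at (9.5, 11) is absent (z outside [15, 20.5]); the cone at (16, 3) (r1=3.5→r2=2.5) has section circumradius 3.086 here — a regular 16-gon; Taking the union: the 2 present regions are separate (no shared area or edge), so areas and boundary lengths simply add and each stays a separate island — 2 connected regions. The result has 2 disconnected regions.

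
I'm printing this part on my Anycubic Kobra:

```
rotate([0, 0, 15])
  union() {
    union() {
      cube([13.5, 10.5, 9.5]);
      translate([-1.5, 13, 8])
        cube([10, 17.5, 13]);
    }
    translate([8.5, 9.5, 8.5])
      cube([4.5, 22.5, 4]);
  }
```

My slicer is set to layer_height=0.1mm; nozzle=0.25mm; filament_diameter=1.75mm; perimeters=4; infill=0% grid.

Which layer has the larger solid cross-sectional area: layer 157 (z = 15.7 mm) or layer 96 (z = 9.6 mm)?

layer 96 (z = 9.6 mm)

Layer 157 (z = 15.7): the cube does not reach this height (z outside [0, 9.5]); the cube at (-1.5, 13) is present — its section is the full 10×17.5 rectangle (area 175.00 mm²); Combining (union): only the 10×17.5 cube at (-1.5, 13) is present, so the union is just that shape — area = 175.00 mm²; the cube at (8.5, 9.5) does not reach this height (z outside [8.5, 12.5]); Combining (union): only the result so far is present, so the union is just that shape — area = 175.00 mm²; (rotated 15° about Z; rotation is an isometry so areas/perimeters/island counts are preserved). So its area = 175.00 mm². Layer 96 (z = 9.6): the cube is absent (z outside [0, 9.5]); the cube at (-1.5, 13) is present — its section is the full 10×17.5 rectangle (area 175.00 mm²); Merging all regions: only the 10×17.5 cube at (-1.5, 13) is present, so the union is just that shape — area = 175.00 mm²; the cube at (8.5, 9.5) is present — its section is the full 4.5×22.5 rectangle (area 101.25 mm²); Combining (union): the 2 present regions share edge segments without overlapping in area, so areas simply add but the touching pieces fuse into one outline (the shared edge portions become interior and drop out of the boundary) — area = 276.25 mm²; (whole slice rotated 15° about Z — lengths, areas and connectivity unchanged). So its area = 276.25 mm². Layer 96 is larger (276.25 vs 175.00 mm²).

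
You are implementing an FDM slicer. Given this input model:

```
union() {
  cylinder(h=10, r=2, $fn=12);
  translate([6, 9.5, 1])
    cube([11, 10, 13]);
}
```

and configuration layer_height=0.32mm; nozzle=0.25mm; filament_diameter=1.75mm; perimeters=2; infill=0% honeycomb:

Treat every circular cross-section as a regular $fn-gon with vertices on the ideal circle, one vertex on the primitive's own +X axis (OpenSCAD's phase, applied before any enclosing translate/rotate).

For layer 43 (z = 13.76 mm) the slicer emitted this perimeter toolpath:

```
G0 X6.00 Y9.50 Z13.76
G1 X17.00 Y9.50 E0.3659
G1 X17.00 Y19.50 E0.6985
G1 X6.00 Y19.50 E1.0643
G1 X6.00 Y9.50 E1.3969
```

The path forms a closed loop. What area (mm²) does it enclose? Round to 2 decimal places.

Apply the shoelace formula to the sequence of (X, Y) vertices; enclosed area = 110.00 mm².

110.00 mm²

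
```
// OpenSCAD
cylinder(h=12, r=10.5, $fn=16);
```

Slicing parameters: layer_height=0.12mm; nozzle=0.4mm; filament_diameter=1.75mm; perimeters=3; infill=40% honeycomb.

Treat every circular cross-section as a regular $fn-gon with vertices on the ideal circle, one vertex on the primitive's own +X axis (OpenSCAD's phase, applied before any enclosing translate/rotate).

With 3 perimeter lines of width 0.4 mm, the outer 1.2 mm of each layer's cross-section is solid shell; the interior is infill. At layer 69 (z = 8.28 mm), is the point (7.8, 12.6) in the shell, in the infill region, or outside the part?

outside

At z = 8.28 mm: the r=10.5 cylinder contributes a regular 16-gon of circumradius 10.5. Overall, the cross-section is a single solid region. The nearest boundary edge runs (7.42, 7.42)→(4.02, 9.70); distance from the point to it = 4.51 mm. The point is not inside any of the regions above, so it lies outside the cross-section (4.51 mm from the nearest boundary).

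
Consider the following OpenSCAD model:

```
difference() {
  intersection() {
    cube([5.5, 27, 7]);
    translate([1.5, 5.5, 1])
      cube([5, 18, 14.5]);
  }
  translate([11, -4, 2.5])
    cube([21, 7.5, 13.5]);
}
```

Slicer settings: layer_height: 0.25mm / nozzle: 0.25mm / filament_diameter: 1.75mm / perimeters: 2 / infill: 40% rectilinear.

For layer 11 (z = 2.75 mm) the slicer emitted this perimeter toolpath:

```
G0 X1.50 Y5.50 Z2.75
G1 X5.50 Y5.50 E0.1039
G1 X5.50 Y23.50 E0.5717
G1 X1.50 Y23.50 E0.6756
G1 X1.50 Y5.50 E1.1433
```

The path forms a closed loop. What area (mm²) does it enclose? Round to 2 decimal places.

Apply the shoelace formula to the sequence of (X, Y) vertices; enclosed area = 72.00 mm².

72.00 mm²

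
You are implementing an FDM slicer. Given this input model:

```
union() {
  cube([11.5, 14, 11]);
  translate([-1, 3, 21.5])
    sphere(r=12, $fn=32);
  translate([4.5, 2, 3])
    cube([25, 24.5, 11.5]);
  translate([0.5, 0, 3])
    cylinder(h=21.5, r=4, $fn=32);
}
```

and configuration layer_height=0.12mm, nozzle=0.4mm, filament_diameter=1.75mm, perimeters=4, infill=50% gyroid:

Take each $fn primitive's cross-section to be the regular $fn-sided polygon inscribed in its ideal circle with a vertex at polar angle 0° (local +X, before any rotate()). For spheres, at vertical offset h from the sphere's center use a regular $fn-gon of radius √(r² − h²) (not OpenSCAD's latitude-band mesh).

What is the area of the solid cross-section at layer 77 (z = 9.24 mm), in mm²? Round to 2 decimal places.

724.97 mm²

At z = 9.24 mm: the 11.5×14 cube contributes its full rectangle (area 161.00 mm²); the sphere at (-1, 3) does not reach this height (|z−center|=12.260 > r=12); the cube at (4.5, 2) is present — its section is the full 25×24.5 rectangle (area 612.50 mm²); the r=4 cylinder at (0.5, 0) gives a regular 32-gon of circumradius 4 (constant along its height) (area = (32/2)·4.000²·sin(360°/32) = 49.94 mm²); Taking the union: the regions partially overlap — summed areas 823.44 mm² minus the doubly-counted overlap 98.47 mm² gives 724.97 mm² — area = 724.97 mm². Overall, the cross-section is a single solid region. Net area = 724.97 mm².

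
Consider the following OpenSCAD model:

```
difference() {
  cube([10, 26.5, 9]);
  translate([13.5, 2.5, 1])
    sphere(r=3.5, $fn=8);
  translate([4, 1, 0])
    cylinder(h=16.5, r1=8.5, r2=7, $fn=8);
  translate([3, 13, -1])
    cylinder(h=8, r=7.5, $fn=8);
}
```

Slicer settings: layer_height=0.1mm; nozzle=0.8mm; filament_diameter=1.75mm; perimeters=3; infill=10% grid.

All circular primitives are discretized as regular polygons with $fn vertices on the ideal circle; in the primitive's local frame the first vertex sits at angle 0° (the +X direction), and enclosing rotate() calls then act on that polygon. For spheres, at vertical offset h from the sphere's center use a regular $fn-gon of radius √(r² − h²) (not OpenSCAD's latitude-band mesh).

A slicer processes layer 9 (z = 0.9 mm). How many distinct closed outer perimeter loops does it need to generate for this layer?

2

At z = 0.9 mm: the cube (footprint 10×26.5) is included at this height; the r=3.5 sphere at (13.5, 2.5) slices to a regular 8-gon of circumradius 3.499 (√(r²−h²) with h=0.1 from center); the cone at (4, 1) contributes a regular 8-gon of circumradius 8.418 (interpolated between r1=8.5 and r2=7 at t=0.055); the cylinder at (3, 13): section is a regular 8-gon, circumradius r=7.5; Subtracting the remaining from the first: starting from the 10×26.5 cube, the r=3.5 sphere at (13.5, 2.5) misses the remaining region (no effect); the cone at (4, 1) partially overlaps it — only the 83.41 mm² overlap (of its 200.44 mm²) is removed, clipping the outline; the r=7.5 cylinder at (3, 13) partially overlaps it — only the 102.52 mm² overlap (of its 159.10 mm²) is removed, clipping the outline — 2 connected regions. The result has 2 disconnected regions.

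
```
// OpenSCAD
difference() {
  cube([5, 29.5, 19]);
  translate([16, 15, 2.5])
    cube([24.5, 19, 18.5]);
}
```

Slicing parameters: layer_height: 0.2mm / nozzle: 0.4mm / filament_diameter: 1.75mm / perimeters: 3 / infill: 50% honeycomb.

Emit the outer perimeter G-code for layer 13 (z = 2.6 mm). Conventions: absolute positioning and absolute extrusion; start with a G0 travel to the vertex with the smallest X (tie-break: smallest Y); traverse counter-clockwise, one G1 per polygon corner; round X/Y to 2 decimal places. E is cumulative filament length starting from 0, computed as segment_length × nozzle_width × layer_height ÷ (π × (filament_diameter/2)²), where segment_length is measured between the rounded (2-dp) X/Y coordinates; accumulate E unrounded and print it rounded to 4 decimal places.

G0 X0.00 Y0.00 Z2.60
G1 X5.00 Y0.00 E0.1663
G1 X5.00 Y29.50 E1.1475
G1 X0.00 Y29.50 E1.3138
G1 X0.00 Y0.00 E2.2949

At z = 2.6 mm: the 5×29.5 cube contributes its full rectangle; the cube at (16, 15) (footprint 24.5×19) is included at this height; Subtracting the remaining from the first: starting from the 5×29.5 cube, the 24.5×19 cube at (16, 15) misses the remaining region (no effect) — 1 connected region. The outline is a single polygon with 4 vertices. Extrusion per mm of travel: 0.4 × 0.2 / (π × 0.875²) = 0.033260. Accumulating E over each segment gives final E = 2.2949.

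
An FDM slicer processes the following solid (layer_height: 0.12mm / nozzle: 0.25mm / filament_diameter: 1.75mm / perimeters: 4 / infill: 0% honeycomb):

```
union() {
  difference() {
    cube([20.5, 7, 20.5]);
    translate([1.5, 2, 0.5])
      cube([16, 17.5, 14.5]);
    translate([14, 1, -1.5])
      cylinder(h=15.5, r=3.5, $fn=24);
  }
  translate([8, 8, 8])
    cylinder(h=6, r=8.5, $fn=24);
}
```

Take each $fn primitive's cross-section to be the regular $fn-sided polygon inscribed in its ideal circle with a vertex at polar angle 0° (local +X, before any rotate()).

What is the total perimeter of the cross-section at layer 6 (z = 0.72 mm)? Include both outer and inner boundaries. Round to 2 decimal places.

At z = 0.72 mm: the 20.5×7 cube contributes its full rectangle (perimeter 55.00 mm); the cube at (1.5, 2) (footprint 16×17.5) is included at this height (perimeter 67.00 mm); the r=3.5 cylinder at (14, 1) gives a regular 24-gon of circumradius 3.5 (constant along its height) (perimeter = 2·24·3.500·sin(180°/24) = 21.93 mm); Subtracting the remaining from the first: starting from the 20.5×7 cube, the 16×17.5 cube at (1.5, 2) partially overlaps it — only the 80.00 mm² overlap (of its 280.00 mm²) is removed, clipping the outline; the r=3.5 cylinder at (14, 1) partially overlaps it — only the 13.73 mm² overlap (of its 38.05 mm²) is removed, clipping the outline — boundary = 55.70 mm; the cylinder at (8, 8) is absent (z outside [8, 14]); Taking the union: only the result so far is present, so the union is just that shape — boundary = 55.70 mm. Overall, the cross-section has 2 separate islands. Total boundary length (outer) = 55.70 mm.

55.70 mm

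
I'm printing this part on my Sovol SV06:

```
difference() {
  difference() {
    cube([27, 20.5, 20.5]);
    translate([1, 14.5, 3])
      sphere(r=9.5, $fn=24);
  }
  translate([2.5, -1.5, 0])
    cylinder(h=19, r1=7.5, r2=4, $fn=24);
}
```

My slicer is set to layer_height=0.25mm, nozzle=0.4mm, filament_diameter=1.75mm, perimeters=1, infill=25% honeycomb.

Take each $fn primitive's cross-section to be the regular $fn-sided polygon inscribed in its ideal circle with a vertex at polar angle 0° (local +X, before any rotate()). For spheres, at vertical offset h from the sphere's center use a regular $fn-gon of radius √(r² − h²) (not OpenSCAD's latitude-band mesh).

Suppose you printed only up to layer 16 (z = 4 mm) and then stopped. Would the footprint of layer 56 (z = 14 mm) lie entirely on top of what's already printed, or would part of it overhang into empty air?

part overhangs

Compare the two slices. At z = 4: the cube is present — its section is the full 27×20.5 rectangle (area 553.50 mm²); the r=9.5 sphere at (1, 14.5) slices to a regular 24-gon of circumradius 9.447 (√(r²−h²) with h=1 from center) (area = (24/2)·9.447²·sin(360°/24) = 277.20 mm²); After the difference (first − rest): starting from the 27×20.5 cube (553.50 mm²), the r=9.5 sphere at (1, 14.5) partially overlaps it — only the 136.92 mm² overlap (of its 277.20 mm²) is removed, clipping the outline — area = 416.58 mm²; the cone at (2.5, -1.5): at t=0.211 of its height the radius interpolates to r₁+(r₂−r₁)t = 6.763, giving a regular 24-gon of that circumradius (area = (24/2)·6.763²·sin(360°/24) = 142.06 mm²); After the difference (first − rest): starting from that combined region (416.58 mm²), the cone at (2.5, -1.5) partially overlaps it — only the 38.17 mm² overlap (of its 142.06 mm²) is removed, clipping the outline — area = 378.41 mm². At z = 14: the cube (footprint 27×20.5) is included at this height (area 553.50 mm²); the sphere at (1, 14.5) is absent (|z−center|=11.000 > r=9.5); Taking the first minus the rest: none of the subtracted shapes is present at this height, so the 27×20.5 cube is unchanged — area = 553.50 mm²; the cone at (2.5, -1.5) contributes a regular 24-gon of circumradius 4.921 (interpolated between r1=7.5 and r2=4 at t=0.737) (area = (24/2)·4.921²·sin(360°/24) = 75.21 mm²); After the difference (first − rest): starting from that combined region (553.50 mm²), the cone at (2.5, -1.5) partially overlaps it — only the 19.51 mm² overlap (of its 75.21 mm²) is removed, clipping the outline — area = 533.99 mm². Checking containment: at z = 14 the cross-section extends beyond the z = 4 cross-section by about 155.58 mm².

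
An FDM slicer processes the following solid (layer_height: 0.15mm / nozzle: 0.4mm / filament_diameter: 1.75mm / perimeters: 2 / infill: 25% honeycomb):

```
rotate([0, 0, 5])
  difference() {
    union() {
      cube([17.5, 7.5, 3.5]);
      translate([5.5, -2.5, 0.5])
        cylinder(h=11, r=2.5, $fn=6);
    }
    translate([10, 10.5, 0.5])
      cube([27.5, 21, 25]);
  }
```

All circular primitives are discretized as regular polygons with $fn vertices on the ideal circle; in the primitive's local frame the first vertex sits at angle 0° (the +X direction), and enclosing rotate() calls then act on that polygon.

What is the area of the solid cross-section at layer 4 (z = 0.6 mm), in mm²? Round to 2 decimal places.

At z = 0.6 mm: the 17.5×7.5 cube contributes its full rectangle (area 131.25 mm²); the r=2.5 cylinder at (5.5, -2.5) gives a regular 6-gon of circumradius 2.5 (constant along its height) (area = (6/2)·2.500²·sin(360°/6) = 16.24 mm²); Taking the union: the 2 present regions are separate (no shared area or edge), so areas and boundary lengths simply add and each stays a separate island — area = 147.49 mm²; the cube at (10, 10.5) is present — its section is the full 27.5×21 rectangle (area 577.50 mm²); Subtracting the remaining from the first: starting from that combined region (147.49 mm²), the 27.5×21 cube at (10, 10.5) misses the remaining region (no effect) — area = 147.49 mm²; (rotated 5° about Z; rotation is an isometry so areas/perimeters/island counts are preserved). Overall, the cross-section has 2 separate islands. Net area = 147.49 mm².

147.49 mm²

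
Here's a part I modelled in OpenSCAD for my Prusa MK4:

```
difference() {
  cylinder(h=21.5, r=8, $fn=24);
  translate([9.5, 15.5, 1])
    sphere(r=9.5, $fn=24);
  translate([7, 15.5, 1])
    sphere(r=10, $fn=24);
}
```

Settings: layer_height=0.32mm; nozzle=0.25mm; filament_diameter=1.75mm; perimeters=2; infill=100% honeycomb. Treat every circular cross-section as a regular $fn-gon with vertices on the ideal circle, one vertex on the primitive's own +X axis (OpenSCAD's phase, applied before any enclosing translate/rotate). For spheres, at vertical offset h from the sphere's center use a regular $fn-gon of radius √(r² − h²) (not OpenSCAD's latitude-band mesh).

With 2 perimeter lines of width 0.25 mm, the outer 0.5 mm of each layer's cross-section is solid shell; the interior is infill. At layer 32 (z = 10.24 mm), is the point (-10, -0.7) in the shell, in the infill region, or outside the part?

At z = 10.24 mm: the r=8 cylinder gives a regular 24-gon of circumradius 8 (constant along its height); the r=9.5 sphere at (9.5, 15.5) contributes a regular 24-gon of circumradius √(9.5²−9.24²) = 2.207; the r=10 sphere at (7, 15.5) contributes a regular 24-gon of circumradius √(10²−9.24²) = 3.824; Subtracting the remaining from the first: starting from the r=8 cylinder, the r=9.5 sphere at (9.5, 15.5) misses the remaining region (no effect); the r=10 sphere at (7, 15.5) misses the remaining region (no effect) — 1 connected region. Overall, the cross-section is a single solid region. The nearest boundary edge runs (-7.73, -2.07)→(-8.00, 0.00); distance from the point to it = 2.07 mm. The point is not inside any of the regions above, so it lies outside the cross-section (2.07 mm from the nearest boundary).

outside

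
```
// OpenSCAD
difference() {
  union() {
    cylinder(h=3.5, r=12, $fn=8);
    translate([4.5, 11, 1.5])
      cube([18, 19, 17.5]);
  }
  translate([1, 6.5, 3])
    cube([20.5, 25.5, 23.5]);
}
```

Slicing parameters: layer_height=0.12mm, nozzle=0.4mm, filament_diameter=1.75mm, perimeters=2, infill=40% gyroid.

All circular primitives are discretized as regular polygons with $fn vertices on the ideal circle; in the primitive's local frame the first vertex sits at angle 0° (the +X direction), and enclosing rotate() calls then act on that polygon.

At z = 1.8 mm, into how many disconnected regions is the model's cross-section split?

At z = 1.8 mm: the r=12 cylinder contributes a regular 8-gon of circumradius 12; the cube at (4.5, 11) is present — its section is the full 18×19 rectangle; Taking the union: the 2 present regions are separate (no shared area or edge), so areas and boundary lengths simply add and each stays a separate island — 2 connected regions; the cube at (1, 6.5) is absent (z outside [3, 26.5]); Taking the first minus the rest: none of the subtracted shapes is present at this height, so the result so far is unchanged — 2 connected regions. The result has 2 disconnected regions.

2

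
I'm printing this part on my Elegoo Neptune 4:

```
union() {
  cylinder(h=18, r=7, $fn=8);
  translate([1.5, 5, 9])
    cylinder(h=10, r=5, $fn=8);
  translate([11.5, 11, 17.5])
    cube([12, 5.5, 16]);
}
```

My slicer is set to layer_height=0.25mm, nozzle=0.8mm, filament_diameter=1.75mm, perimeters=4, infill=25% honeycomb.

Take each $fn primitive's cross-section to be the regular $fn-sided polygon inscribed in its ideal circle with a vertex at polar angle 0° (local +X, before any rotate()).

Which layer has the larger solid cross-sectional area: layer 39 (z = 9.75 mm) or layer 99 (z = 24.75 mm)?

layer 39 (z = 9.75 mm)

Layer 39 (z = 9.75): the r=7 cylinder gives a regular 8-gon of circumradius 7 (constant along its height) (area = (8/2)·7.000²·sin(360°/8) = 138.59 mm²); the r=5 cylinder at (1.5, 5) gives a regular 8-gon of circumradius 5 (constant along its height) (area = (8/2)·5.000²·sin(360°/8) = 70.71 mm²); the cube at (11.5, 11) does not reach this height (z outside [17.5, 33.5]); Taking the union: the regions partially overlap — summed areas 209.30 mm² minus the doubly-counted overlap 43.08 mm² gives 166.22 mm² — area = 166.22 mm². So its area = 166.22 mm². Layer 99 (z = 24.75): the cylinder does not reach this height (z outside [0, 18]); the cylinder at (1.5, 5) is absent (z outside [9, 19]); the cube at (11.5, 11) is present — its section is the full 12×5.5 rectangle (area 66.00 mm²); Merging all regions: only the 12×5.5 cube at (11.5, 11) is present, so the union is just that shape — area = 66.00 mm². So its area = 66.00 mm². Layer 39 is larger (166.22 vs 66.00 mm²).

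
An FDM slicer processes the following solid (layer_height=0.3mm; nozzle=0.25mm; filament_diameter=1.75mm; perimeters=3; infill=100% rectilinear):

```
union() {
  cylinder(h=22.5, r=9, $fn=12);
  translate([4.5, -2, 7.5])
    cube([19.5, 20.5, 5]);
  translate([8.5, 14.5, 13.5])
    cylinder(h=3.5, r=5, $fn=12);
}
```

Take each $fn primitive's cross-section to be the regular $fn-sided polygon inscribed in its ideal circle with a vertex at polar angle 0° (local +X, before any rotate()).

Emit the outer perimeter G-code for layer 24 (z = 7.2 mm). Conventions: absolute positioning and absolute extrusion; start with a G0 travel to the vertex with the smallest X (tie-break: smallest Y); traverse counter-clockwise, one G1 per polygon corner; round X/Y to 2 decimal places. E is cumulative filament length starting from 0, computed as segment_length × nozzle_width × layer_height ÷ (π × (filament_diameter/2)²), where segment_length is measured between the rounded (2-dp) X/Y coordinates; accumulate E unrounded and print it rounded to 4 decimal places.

G0 X-9.00 Y0.00 Z7.20
G1 X-7.79 Y-4.50 E0.1453
G1 X-4.50 Y-7.79 E0.2904
G1 X0.00 Y-9.00 E0.4357
G1 X4.50 Y-7.79 E0.5810
G1 X7.79 Y-4.50 E0.7261
G1 X9.00 Y0.00 E0.8714
G1 X7.79 Y4.50 E1.0167
G1 X4.50 Y7.79 E1.1617
G1 X0.00 Y9.00 E1.3070
G1 X-4.50 Y7.79 E1.4523
G1 X-7.79 Y4.50 E1.5974
G1 X-9.00 Y0.00 E1.7427

At z = 7.2 mm: the r=9 cylinder gives a regular 12-gon of circumradius 9 (constant along its height); the cube at (4.5, -2) does not reach this height (z outside [7.5, 12.5]); the cylinder at (8.5, 14.5) does not reach this height (z outside [13.5, 17]); Merging all regions: only the r=9 cylinder is present, so the union is just that shape — 1 connected region. The outline is a single polygon with 12 vertices. Extrusion per mm of travel: 0.25 × 0.3 / (π × 0.875²) = 0.031181. Accumulating E over each segment gives final E = 1.7427.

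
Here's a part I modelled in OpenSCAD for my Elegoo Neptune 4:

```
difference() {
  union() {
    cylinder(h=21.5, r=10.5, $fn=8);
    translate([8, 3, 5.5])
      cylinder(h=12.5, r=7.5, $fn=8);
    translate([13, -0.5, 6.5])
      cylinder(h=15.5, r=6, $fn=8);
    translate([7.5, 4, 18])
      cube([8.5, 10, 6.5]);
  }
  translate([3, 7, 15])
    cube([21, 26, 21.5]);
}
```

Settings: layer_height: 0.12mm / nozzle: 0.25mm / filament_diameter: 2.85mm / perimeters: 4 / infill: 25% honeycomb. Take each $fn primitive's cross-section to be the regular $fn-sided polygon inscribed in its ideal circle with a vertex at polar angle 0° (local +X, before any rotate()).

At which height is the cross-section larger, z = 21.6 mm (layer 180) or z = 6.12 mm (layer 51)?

Layer 180 (z = 21.6): the cylinder does not reach this height (z outside [0, 21.5]); the cylinder at (8, 3) does not reach this height (z outside [5.5, 18]); the r=6 cylinder at (13, -0.5) gives a regular 8-gon of circumradius 6 (constant along its height) (area = (8/2)·6.000²·sin(360°/8) = 101.82 mm²); the cube at (7.5, 4) (footprint 8.5×10) is included at this height (area 85.00 mm²); Taking the union: the regions partially overlap — summed areas 186.82 mm² minus the doubly-counted overlap 5.35 mm² gives 181.47 mm² — area = 181.47 mm²; the 21×26 cube at (3, 7) contributes its full rectangle (area 546.00 mm²); Subtracting the remaining from the first: starting from the result so far (181.47 mm²), the 21×26 cube at (3, 7) partially overlaps it — only the 59.50 mm² overlap (of its 546.00 mm²) is removed, clipping the outline — area = 121.97 mm². So its area = 121.97 mm². Layer 51 (z = 6.12): the r=10.5 cylinder contributes a regular 8-gon of circumradius 10.5 (area = (8/2)·10.500²·sin(360°/8) = 311.83 mm²); the cylinder at (8, 3): section is a regular 8-gon, circumradius r=7.5 (area = (8/2)·7.500²·sin(360°/8) = 159.10 mm²); the cylinder at (13, -0.5) does not reach this height (z outside [6.5, 22]); the cube at (7.5, 4) is not intersected at this z (z outside [18, 24.5]); Taking the union: the regions partially overlap — summed areas 470.93 mm² minus the doubly-counted overlap 87.09 mm² gives 383.84 mm² — area = 383.84 mm²; the cube at (3, 7) does not reach this height (z outside [15, 36.5]); Taking the first minus the rest: none of the subtracted shapes is present at this height, so that combined region is unchanged — area = 383.84 mm². So its area = 383.84 mm². Layer 51 is larger (383.84 vs 121.97 mm²).

layer 51 (z = 6.12 mm)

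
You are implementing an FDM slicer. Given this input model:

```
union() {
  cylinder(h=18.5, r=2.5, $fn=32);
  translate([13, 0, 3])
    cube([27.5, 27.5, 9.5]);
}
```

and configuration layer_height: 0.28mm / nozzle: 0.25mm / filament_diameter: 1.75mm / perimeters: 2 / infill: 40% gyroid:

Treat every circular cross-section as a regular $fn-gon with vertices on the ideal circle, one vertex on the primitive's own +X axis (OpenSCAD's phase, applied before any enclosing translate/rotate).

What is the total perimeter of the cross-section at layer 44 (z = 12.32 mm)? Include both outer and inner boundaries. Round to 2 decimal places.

At z = 12.32 mm: the cylinder: section is a regular 32-gon, circumradius r=2.5 (perimeter = 2·32·2.500·sin(180°/32) = 15.68 mm); the cube at (13, 0) (footprint 27.5×27.5) is included at this height (perimeter 110.00 mm); Combining (union): the 2 present regions are separate (no shared area or edge), so areas and boundary lengths simply add and each stays a separate island — boundary = 125.68 mm. Overall, the cross-section has 2 separate islands. Total boundary length (outer) = 125.68 mm.

125.68 mm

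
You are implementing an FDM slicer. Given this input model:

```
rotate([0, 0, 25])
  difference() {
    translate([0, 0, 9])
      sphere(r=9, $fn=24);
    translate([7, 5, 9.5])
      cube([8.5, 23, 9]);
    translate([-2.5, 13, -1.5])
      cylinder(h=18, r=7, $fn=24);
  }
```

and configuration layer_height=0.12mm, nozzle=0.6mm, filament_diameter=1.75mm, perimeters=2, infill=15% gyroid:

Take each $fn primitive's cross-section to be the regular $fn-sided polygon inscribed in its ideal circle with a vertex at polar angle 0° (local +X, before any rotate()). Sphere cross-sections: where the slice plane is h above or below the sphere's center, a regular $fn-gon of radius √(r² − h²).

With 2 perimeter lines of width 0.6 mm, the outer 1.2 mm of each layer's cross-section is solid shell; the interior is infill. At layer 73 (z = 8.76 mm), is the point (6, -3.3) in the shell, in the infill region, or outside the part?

infill

At z = 8.76 mm: the sphere: section is a regular 24-gon, circumradius = √(r²−h²) = √(9²−0.24²) = 8.997; the cube at (7, 5) is absent (z outside [9.5, 18.5]); the r=7 cylinder at (-2.5, 13) contributes a regular 24-gon of circumradius 7; After the difference (first − rest): starting from the r=9 sphere, the r=7 cylinder at (-2.5, 13) partially overlaps it — only the 15.81 mm² overlap (of its 152.19 mm²) is removed, clipping the outline — 1 connected region; (rotated 25° about Z; rotation is an isometry so areas/perimeters/island counts are preserved). Overall, the cross-section is a single solid region. Undo the 25° rotation: the query point maps to (4.043, -5.527) in the un-rotated model frame. The nearest boundary edge runs (6.36, -6.36)→(4.50, -7.79); distance from the point to it = 2.07 mm. The point is inside the cross-section and 2.07 mm from the nearest boundary — more than the 1.2 mm shell width (2 × 0.6), so it's in the infill interior.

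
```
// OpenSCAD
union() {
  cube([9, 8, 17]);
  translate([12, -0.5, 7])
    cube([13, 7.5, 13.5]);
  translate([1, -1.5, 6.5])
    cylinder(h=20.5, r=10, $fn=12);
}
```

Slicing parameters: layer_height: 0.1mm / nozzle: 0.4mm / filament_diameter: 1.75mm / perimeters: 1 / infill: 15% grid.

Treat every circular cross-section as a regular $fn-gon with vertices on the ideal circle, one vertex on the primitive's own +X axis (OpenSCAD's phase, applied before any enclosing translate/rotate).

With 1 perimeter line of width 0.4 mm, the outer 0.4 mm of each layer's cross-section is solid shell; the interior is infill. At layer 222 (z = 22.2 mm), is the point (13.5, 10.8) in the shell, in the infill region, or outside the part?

outside

At z = 22.2 mm: the cube does not reach this height (z outside [0, 17]); the cube at (12, -0.5) is absent (z outside [7, 20.5]); the r=10 cylinder at (1, -1.5) contributes a regular 12-gon of circumradius 10; Merging all regions: only the r=10 cylinder at (1, -1.5) is present, so the union is just that shape — 1 connected region. Overall, the cross-section is a single solid region. The nearest boundary edge runs (9.66, 3.50)→(6.00, 7.16); distance from the point to it = 7.88 mm. The point is not inside any of the regions above, so it lies outside the cross-section (7.88 mm from the nearest boundary).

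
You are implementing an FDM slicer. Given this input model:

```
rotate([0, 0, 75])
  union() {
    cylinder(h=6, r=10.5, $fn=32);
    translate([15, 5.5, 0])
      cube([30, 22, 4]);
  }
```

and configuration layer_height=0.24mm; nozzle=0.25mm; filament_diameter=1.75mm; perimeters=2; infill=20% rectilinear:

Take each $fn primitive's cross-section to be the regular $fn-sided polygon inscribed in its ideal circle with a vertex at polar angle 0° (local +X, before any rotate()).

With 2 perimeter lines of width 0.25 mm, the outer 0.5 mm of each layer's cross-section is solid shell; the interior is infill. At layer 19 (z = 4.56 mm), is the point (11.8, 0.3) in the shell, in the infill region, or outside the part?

At z = 4.56 mm: the r=10.5 cylinder gives a regular 32-gon of circumradius 10.5 (constant along its height); the cube at (15, 5.5) is not intersected at this z (z outside [0, 4]); Merging all regions: only the r=10.5 cylinder is present, so the union is just that shape — 1 connected region; (rotated 75° about Z; rotation is an isometry so areas/perimeters/island counts are preserved). Overall, the cross-section is a single solid region. Undo the 75° rotation: the query point maps to (3.344, -11.320) in the un-rotated model frame. The nearest boundary edge runs (2.05, -10.30)→(4.02, -9.70); distance from the point to it = 1.35 mm. The point is not inside any of the regions above, so it lies outside the cross-section (1.35 mm from the nearest boundary).

outside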